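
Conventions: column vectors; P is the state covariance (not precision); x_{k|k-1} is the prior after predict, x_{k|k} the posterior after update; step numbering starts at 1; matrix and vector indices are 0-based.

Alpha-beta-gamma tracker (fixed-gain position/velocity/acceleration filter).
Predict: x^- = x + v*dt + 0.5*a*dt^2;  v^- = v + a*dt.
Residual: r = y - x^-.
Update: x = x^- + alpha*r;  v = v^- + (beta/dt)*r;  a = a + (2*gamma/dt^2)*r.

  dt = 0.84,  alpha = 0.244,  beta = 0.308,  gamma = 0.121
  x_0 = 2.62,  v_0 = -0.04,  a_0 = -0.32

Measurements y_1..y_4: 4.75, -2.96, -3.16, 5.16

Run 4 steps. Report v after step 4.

v_post = -2.8618

step 1: x_pred=2.4735  r=2.2765  x^+=3.0290  v^+=0.5259  a^+=0.4608
step 2: x_pred=3.6333  r=-6.5933  x^+=2.0245  v^+=-1.5046  a^+=-1.8005
step 3: x_pred=0.1255  r=-3.2855  x^+=-0.6762  v^+=-4.2217  a^+=-2.9274
step 4: x_pred=-5.2552  r=10.4152  x^+=-2.7139  v^+=-2.8618  a^+=0.6448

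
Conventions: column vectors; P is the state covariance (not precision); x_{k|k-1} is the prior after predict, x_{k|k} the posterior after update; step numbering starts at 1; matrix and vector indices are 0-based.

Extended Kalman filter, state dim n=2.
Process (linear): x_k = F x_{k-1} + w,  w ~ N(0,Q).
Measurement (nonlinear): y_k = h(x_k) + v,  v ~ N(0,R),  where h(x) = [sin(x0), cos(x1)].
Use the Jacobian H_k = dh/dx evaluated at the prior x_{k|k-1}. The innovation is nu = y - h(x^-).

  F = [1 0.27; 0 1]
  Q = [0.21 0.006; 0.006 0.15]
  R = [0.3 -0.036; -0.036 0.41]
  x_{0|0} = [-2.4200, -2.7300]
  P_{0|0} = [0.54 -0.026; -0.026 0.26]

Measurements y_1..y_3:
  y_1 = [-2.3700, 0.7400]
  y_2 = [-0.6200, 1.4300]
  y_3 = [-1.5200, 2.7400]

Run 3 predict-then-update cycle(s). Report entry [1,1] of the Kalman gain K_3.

K[1,1] = 0.4852

step 1: x^-=[-3.1571, -2.7300]  P^-=[0.7549 0.0502; 0.0502 0.4100]  H_jac=[-0.9999 0.0000; 0.0000 0.4001]  S=[1.0547 -0.0561; -0.0561 0.4756]  K=[-0.7179 -0.0424; -0.0294 0.3414]  nu=[-2.3855, 1.6565]  x^+=[-1.5148, -2.0943]  P^+=[0.2139 0.0211; 0.0211 0.3525]
step 2: x^-=[-2.0802, -2.0943]  P^-=[0.4610 0.1223; 0.1223 0.5025]  H_jac=[-0.4877 0.0000; 0.0000 0.8661]  S=[0.4096 -0.0877; -0.0877 0.7870]  K=[-0.5327 0.0753; -0.0279 0.5500]  nu=[0.2530, 1.9299]  x^+=[-2.0698, -1.0400]  P^+=[0.3332 0.0578; 0.0578 0.2615]
step 3: x^-=[-2.3506, -1.0400]  P^-=[0.5935 0.1344; 0.1344 0.4115]  H_jac=[-0.7031 0.0000; 0.0000 0.8624]  S=[0.5934 -0.1175; -0.1175 0.7160]  K=[-0.6937 0.0480; -0.0632 0.4852]  nu=[-0.8089, 2.2338]  x^+=[-1.6821, 0.0950]  P^+=[0.2984 0.0518; 0.0518 0.2333]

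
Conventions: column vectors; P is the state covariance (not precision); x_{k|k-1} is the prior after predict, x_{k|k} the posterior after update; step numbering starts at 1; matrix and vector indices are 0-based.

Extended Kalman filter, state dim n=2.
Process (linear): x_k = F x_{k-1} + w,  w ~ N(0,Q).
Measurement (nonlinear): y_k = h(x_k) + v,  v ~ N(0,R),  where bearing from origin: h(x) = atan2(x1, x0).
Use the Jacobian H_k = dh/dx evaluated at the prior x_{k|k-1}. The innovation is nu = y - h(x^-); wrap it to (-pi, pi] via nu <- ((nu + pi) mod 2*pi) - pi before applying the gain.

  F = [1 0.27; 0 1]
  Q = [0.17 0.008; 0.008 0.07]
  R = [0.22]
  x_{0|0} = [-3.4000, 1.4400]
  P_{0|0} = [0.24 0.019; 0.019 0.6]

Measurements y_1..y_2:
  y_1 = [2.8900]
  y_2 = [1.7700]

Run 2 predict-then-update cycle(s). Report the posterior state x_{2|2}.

step 1: x^-=[-3.0112, 1.4400]  P^-=[0.4640 0.1890; 0.1890 0.6700]  H_jac=[-0.1293 -0.2703]  S=[0.2899]  K=[-0.3831; -0.7089]  nu=[0.1945]  x^+=[-3.0857, 1.3021]  P^+=[0.4215 0.1103; 0.1103 0.5243]
step 2: x^-=[-2.7341, 1.3021]  P^-=[0.6892 0.2598; 0.2598 0.5943]  H_jac=[-0.1420 -0.2981]  S=[0.3087]  K=[-0.5679; -0.6934]  nu=[-0.9271]  x^+=[-2.2076, 1.9450]  P^+=[0.5897 0.1383; 0.1383 0.4459]

x_post = [-2.2076, 1.9450]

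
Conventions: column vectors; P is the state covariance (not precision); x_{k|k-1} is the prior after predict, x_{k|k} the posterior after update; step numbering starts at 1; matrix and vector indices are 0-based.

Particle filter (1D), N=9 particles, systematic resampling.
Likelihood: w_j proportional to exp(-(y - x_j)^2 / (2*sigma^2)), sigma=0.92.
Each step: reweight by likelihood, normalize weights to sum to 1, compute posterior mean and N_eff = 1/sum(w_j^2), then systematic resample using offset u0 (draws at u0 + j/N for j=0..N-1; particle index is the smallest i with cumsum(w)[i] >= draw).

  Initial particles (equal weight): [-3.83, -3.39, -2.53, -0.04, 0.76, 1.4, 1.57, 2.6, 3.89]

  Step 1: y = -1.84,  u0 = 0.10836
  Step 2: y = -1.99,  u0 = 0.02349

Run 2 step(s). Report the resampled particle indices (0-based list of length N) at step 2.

step 1: w=[0.0764, 0.1917, 0.5981, 0.1169, 0.0146, 0.0016, 0.0008, 0.0000, 0.0000]  mean=-2.4453  Neff=2.4147  idx=[1, 1, 2, 2, 2, 2, 2, 3, 4]
step 2: w=[0.0634, 0.0634, 0.1699, 0.1699, 0.1699, 0.1699, 0.1699, 0.0214, 0.0023]  mean=-2.5783  Neff=6.5430  idx=[0, 2, 2, 3, 4, 4, 5, 5, 6]

resampled_idx = [0, 2, 2, 3, 4, 4, 5, 5, 6]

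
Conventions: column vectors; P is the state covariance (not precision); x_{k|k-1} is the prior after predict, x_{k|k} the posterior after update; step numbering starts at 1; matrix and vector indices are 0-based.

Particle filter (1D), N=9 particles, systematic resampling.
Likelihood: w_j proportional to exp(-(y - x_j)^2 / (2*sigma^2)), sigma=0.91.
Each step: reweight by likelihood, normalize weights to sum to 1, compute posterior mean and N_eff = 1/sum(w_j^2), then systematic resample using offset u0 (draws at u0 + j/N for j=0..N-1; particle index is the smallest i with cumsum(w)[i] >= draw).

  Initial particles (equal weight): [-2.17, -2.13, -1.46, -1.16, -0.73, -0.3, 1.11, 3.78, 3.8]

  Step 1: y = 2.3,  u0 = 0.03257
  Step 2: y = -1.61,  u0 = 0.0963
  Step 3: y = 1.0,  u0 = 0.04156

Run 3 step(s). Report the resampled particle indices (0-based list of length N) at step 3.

step 1: w=[0.0000, 0.0000, 0.0002, 0.0007, 0.0040, 0.0174, 0.4382, 0.2746, 0.2649]  mean=2.5213  Neff=2.9597  idx=[6, 6, 6, 6, 7, 7, 7, 8, 8]
step 2: w=[0.2500, 0.2500, 0.2500, 0.2500, 0.0000, 0.0000, 0.0000, 0.0000, 0.0000]  mean=1.1100  Neff=4.0000  idx=[0, 0, 1, 1, 2, 2, 3, 3, 3]
step 3: w=[0.1111, 0.1111, 0.1111, 0.1111, 0.1111, 0.1111, 0.1111, 0.1111, 0.1111]  mean=1.1100  Neff=9.0000  idx=[0, 1, 2, 3, 4, 5, 6, 7, 8]

resampled_idx = [0, 1, 2, 3, 4, 5, 6, 7, 8]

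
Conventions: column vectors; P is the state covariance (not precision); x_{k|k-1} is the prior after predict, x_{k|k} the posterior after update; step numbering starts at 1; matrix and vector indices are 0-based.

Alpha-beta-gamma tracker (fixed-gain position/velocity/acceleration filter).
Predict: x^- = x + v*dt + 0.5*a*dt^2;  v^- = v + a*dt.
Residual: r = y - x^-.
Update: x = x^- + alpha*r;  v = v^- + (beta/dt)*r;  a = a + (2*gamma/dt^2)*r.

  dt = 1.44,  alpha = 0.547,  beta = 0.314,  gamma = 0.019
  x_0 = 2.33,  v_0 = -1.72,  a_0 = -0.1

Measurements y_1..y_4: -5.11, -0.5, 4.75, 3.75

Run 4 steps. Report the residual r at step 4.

resid = 2.9658

step 1: x_pred=-0.2505  r=-4.8595  x^+=-2.9086  v^+=-2.9236  a^+=-0.1891
step 2: x_pred=-7.3147  r=6.8147  x^+=-3.5871  v^+=-1.7099  a^+=-0.0642
step 3: x_pred=-6.1158  r=10.8658  x^+=-0.1722  v^+=0.5671  a^+=0.1350
step 4: x_pred=0.7842  r=2.9658  x^+=2.4065  v^+=1.4081  a^+=0.1893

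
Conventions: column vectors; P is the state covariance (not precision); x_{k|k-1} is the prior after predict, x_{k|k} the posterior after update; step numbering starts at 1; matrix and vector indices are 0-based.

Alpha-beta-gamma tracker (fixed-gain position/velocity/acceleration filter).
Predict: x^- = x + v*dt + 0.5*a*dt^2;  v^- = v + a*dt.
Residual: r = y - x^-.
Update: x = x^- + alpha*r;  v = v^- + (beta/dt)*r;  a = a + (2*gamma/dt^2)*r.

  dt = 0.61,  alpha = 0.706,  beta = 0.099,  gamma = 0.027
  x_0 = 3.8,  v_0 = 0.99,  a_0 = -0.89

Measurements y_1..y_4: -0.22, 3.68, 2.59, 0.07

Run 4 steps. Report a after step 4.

a_post = -1.2326

step 1: x_pred=4.2383  r=-4.4583  x^+=1.0907  v^+=-0.2765  a^+=-1.5370
step 2: x_pred=0.6361  r=3.0439  x^+=2.7851  v^+=-0.7200  a^+=-1.0953
step 3: x_pred=2.1421  r=0.4479  x^+=2.4583  v^+=-1.3155  a^+=-1.0303
step 4: x_pred=1.4642  r=-1.3942  x^+=0.4799  v^+=-2.1702  a^+=-1.2326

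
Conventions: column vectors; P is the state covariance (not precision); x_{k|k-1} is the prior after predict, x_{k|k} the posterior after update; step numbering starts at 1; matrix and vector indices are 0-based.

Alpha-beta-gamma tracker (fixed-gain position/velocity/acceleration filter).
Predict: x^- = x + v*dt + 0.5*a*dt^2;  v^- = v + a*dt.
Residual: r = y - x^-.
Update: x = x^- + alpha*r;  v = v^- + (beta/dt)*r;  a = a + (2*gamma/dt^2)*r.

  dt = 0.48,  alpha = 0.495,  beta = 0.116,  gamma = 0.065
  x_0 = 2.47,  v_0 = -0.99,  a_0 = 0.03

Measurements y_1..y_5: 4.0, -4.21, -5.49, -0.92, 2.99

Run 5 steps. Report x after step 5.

step 1: x_pred=1.9983  r=2.0017  x^+=2.9891  v^+=-0.4918  a^+=1.1595
step 2: x_pred=2.8866  r=-7.0966  x^+=-0.6262  v^+=-1.6503  a^+=-2.8447
step 3: x_pred=-1.7461  r=-3.7439  x^+=-3.5993  v^+=-3.9206  a^+=-4.9572
step 4: x_pred=-6.0523  r=5.1323  x^+=-3.5118  v^+=-5.0597  a^+=-2.0614
step 5: x_pred=-6.1779  r=9.1679  x^+=-1.6398  v^+=-3.8336  a^+=3.1115

x_post = -1.6398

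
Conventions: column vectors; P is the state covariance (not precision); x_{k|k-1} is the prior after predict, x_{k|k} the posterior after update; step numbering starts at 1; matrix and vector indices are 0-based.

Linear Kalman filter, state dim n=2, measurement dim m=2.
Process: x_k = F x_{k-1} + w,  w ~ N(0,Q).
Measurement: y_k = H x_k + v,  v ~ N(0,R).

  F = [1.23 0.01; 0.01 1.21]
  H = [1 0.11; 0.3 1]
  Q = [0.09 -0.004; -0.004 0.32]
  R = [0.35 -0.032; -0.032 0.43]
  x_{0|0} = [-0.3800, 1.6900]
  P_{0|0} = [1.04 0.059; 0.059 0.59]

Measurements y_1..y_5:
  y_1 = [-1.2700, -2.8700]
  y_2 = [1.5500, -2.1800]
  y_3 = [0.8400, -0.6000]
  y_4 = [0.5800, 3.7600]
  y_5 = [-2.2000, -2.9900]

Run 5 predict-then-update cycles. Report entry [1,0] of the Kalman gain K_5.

K[1,0] = -0.0919

step 1: x^-=[-0.4505, 2.0411]  P^-=[1.6649 0.1037; 0.1037 1.1854]  S=[2.0521 0.7050; 0.7050 1.8274]  K=[0.8110 0.0172; -0.1321 0.7166]  nu=[-1.0440, -4.7759]  x^+=[-1.3794, -1.2436]  P^+=[0.2951 -0.1071; -0.1071 0.3445]
step 2: x^-=[-1.7091, -1.5186]  P^-=[0.5338 -0.1556; -0.1556 0.8218]  S=[0.8595 0.0578; 0.0578 1.2065]  K=[0.6028 -0.0251; -0.1194 0.6482]  nu=[3.4261, -0.1487]  x^+=[0.3600, -2.0242]  P^+=[0.2224 -0.0968; -0.0968 0.3116]
step 3: x^-=[0.4226, -2.4456]  P^-=[0.4242 -0.1416; -0.1416 0.7739]  S=[0.7524 0.0341; 0.0341 1.1571]  K=[0.5444 -0.0284; -0.1039 0.6352]  nu=[0.6864, 1.7189]  x^+=[0.7474, -1.4252]  P^+=[0.2013 -0.0901; -0.0901 0.3035]
step 4: x^-=[0.9050, -1.7170]  P^-=[0.3924 -0.1319; -0.1319 0.7621]  S=[0.7226 0.0333; 0.0333 1.1483]  K=[0.5242 -0.0275; -0.0956 0.6320]  nu=[-0.1361, 5.2055]  x^+=[0.6903, 1.5860]  P^+=[0.1939 -0.0868; -0.0868 0.3009]
step 5: x^-=[0.8649, 1.9259]  P^-=[0.3813 -0.1272; -0.1272 0.7584]  S=[0.7125 0.0345; 0.0345 1.1464]  K=[0.5168 -0.0267; -0.0919 0.6310]  nu=[-3.2767, -5.1754]  x^+=[-0.6905, -1.0388]  P^+=[0.1911 -0.0853; -0.0853 0.2999]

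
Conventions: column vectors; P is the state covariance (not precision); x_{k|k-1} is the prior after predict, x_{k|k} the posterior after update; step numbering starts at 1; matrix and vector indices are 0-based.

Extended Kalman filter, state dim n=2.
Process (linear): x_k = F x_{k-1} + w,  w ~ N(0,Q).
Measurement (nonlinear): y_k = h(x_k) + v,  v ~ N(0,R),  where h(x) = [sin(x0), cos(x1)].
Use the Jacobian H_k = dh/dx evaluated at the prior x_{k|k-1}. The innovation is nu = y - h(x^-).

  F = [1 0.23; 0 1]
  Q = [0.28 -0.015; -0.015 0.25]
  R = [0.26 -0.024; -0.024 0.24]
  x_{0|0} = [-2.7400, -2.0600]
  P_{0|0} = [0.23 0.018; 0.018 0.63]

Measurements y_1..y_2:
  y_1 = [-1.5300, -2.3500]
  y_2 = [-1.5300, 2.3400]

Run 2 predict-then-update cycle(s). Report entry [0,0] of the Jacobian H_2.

H_jac[0,0] = -0.9917

step 1: x^-=[-3.2138, -2.0600]  P^-=[0.5516 0.1479; 0.1479 0.8800]  H_jac=[-0.9974 0.0000; 0.0000 0.8827]  S=[0.8087 -0.1542; -0.1542 0.9257]  K=[-0.6748 0.0286; -0.0231 0.8353]  nu=[-1.6021, -1.8801]  x^+=[-2.1864, -3.5934]  P^+=[0.1766 0.0261; 0.0261 0.2277]
step 2: x^-=[-3.0129, -3.5934]  P^-=[0.4807 0.0635; 0.0635 0.4777]  H_jac=[-0.9917 0.0000; 0.0000 -0.4366]  S=[0.7328 0.0035; 0.0035 0.3311]  K=[-0.6502 -0.0769; -0.0830 -0.6291]  nu=[-1.4017, 3.2397]  x^+=[-2.3506, -5.5153]  P^+=[0.1686 0.0065; 0.0065 0.3413]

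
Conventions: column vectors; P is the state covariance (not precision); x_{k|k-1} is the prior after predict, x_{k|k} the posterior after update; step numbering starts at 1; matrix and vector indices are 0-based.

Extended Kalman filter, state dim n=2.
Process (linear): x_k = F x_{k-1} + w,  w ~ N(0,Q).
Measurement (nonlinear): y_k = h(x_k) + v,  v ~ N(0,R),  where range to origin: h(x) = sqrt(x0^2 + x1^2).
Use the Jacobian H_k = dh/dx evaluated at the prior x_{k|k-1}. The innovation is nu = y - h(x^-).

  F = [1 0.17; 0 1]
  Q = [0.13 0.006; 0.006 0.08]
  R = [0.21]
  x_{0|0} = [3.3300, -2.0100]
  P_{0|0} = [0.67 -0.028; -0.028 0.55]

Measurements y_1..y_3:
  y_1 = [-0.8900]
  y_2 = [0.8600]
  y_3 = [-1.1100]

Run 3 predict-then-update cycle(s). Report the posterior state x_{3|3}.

x_post = [0.4674, 0.0529]

step 1: x^-=[2.9883, -2.0100]  P^-=[0.8064 0.0715; 0.0715 0.6300]  H_jac=[0.8298 -0.5581]  S=[0.8952]  K=[0.7028; -0.3265]  nu=[-4.4914]  x^+=[-0.1685, -0.5436]  P^+=[0.3641 0.2769; 0.2769 0.5346]
step 2: x^-=[-0.2609, -0.5436]  P^-=[0.6038 0.3738; 0.3738 0.6146]  H_jac=[-0.4327 -0.9016]  S=[1.1142]  K=[-0.5369; -0.6425]  nu=[0.2571]  x^+=[-0.3989, -0.7087]  P^+=[0.2825 -0.0105; -0.0105 0.1547]
step 3: x^-=[-0.5194, -0.7087]  P^-=[0.4134 0.0218; 0.0218 0.2347]  H_jac=[-0.5911 -0.8066]  S=[0.5279]  K=[-0.4962; -0.3830]  nu=[-1.9887]  x^+=[0.4674, 0.0529]  P^+=[0.2835 -0.0785; -0.0785 0.1573]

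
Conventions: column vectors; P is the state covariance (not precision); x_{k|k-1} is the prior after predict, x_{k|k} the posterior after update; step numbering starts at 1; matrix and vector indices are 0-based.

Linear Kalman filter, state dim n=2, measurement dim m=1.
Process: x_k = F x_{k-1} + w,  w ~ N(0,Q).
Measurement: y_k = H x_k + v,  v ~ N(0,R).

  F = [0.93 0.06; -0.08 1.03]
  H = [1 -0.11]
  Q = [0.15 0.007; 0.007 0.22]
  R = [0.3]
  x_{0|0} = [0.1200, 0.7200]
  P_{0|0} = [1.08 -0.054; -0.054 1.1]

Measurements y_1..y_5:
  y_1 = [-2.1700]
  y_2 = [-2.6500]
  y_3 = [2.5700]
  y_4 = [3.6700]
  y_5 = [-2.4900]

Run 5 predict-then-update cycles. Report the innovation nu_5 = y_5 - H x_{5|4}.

step 1: x^-=[0.1548, 0.7320]  P^-=[1.0820 -0.0568; -0.0568 1.4028]  S=[1.4115]  K=[0.7710; -0.1496]  nu=[-2.2443]  x^+=[-1.5756, 1.0677]  P^+=[0.2430 0.1060; 0.1060 1.3712]
step 2: x^-=[-1.4012, 1.2258]  P^-=[0.3769 0.1747; 0.1747 1.6588]  S=[0.6585]  K=[0.5431; -0.0119]  nu=[-1.1140]  x^+=[-2.0062, 1.2390]  P^+=[0.1826 0.1789; 0.1789 1.6587]
step 3: x^-=[-1.7915, 1.4367]  P^-=[0.3339 0.2664; 0.2664 1.9514]  S=[0.5989]  K=[0.5086; 0.0864]  nu=[4.5195]  x^+=[0.5071, 1.8274]  P^+=[0.1790 0.2401; 0.2401 1.9469]
step 4: x^-=[0.5812, 1.8417]  P^-=[0.3386 0.3428; 0.3428 2.2471]  S=[0.5904]  K=[0.5097; 0.1620]  nu=[3.2914]  x^+=[2.2587, 2.3750]  P^+=[0.1853 0.2941; 0.2941 2.2316]
step 5: x^-=[2.2431, 2.2655]  P^-=[0.3511 0.4114; 0.4114 2.5402]  S=[0.5913]  K=[0.5172; 0.2232]  nu=[-4.4839]  x^+=[-0.0760, 1.2646]  P^+=[0.1929 0.3432; 0.3432 2.5108]

innov = [-4.4839]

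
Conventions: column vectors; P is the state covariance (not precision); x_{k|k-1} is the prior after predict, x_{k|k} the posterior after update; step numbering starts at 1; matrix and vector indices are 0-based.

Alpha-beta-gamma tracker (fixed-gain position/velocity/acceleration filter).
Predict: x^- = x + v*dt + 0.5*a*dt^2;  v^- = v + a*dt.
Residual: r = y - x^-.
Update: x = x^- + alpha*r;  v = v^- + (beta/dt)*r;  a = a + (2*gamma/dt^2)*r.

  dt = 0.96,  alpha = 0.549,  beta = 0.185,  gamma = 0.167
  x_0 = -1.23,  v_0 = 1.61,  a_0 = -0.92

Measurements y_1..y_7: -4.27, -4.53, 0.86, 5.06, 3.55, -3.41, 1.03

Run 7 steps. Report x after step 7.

step 1: x_pred=-0.1083  r=-4.1617  x^+=-2.3931  v^+=-0.0752  a^+=-2.4282
step 2: x_pred=-3.5842  r=-0.9458  x^+=-4.1034  v^+=-2.5886  a^+=-2.7710
step 3: x_pred=-7.8653  r=8.7253  x^+=-3.0751  v^+=-3.5673  a^+=0.3912
step 4: x_pred=-6.3195  r=11.3795  x^+=-0.0721  v^+=-0.9988  a^+=4.5152
step 5: x_pred=1.0496  r=2.5004  x^+=2.4223  v^+=3.8176  a^+=5.4214
step 6: x_pred=8.5854  r=-11.9954  x^+=1.9999  v^+=6.7106  a^+=1.0741
step 7: x_pred=8.9371  r=-7.9071  x^+=4.5961  v^+=6.2180  a^+=-1.7915

x_post = 4.5961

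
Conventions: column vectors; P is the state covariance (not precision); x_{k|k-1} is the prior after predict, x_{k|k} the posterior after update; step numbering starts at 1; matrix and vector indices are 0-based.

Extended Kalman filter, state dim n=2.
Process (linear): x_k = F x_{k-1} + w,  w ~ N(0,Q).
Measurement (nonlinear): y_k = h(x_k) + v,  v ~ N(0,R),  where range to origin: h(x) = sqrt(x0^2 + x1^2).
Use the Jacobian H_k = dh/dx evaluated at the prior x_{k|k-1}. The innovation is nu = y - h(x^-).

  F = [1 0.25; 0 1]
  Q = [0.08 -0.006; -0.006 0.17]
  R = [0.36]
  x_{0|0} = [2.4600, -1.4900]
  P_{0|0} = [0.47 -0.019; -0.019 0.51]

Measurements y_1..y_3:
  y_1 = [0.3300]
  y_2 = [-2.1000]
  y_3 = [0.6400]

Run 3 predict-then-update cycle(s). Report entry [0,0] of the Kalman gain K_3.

step 1: x^-=[2.0875, -1.4900]  P^-=[0.5724 0.1025; 0.1025 0.6800]  H_jac=[0.8139 -0.5810]  S=[0.8718]  K=[0.4661; -0.3575]  nu=[-2.2347]  x^+=[1.0459, -0.6912]  P^+=[0.3830 0.2477; 0.2477 0.5686]
step 2: x^-=[0.8731, -0.6912]  P^-=[0.6224 0.3839; 0.3839 0.7386]  H_jac=[0.7841 -0.6207]  S=[0.6535]  K=[0.3821; -0.2409]  nu=[-3.2136]  x^+=[-0.3549, 0.0830]  P^+=[0.5270 0.4441; 0.4441 0.7007]
step 3: x^-=[-0.3341, 0.0830]  P^-=[0.8728 0.6132; 0.6132 0.8707]  H_jac=[-0.9705 0.2410]  S=[0.9458]  K=[-0.7393; -0.4074]  nu=[0.2957]  x^+=[-0.5528, -0.0375]  P^+=[0.3558 0.3283; 0.3283 0.7137]

K[0,0] = -0.7393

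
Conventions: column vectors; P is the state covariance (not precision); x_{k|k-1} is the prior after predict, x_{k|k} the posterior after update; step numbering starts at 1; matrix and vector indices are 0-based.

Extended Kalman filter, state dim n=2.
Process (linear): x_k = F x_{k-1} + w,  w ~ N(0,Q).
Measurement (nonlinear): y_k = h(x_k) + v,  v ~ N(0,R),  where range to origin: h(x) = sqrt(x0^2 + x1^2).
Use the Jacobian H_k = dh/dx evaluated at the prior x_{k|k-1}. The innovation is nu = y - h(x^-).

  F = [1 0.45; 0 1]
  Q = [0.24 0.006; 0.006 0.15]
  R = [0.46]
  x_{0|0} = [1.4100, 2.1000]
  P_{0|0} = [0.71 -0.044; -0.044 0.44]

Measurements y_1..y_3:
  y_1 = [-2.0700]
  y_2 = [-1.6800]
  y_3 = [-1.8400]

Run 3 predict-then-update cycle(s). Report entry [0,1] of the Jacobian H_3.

step 1: x^-=[2.3550, 2.1000]  P^-=[0.9995 0.1600; 0.1600 0.5900]  H_jac=[0.7464 0.6655]  S=[1.4371]  K=[0.5932; 0.3563]  nu=[-5.2253]  x^+=[-0.7447, 0.2380]  P^+=[0.4938 -0.1438; -0.1438 0.4075]
step 2: x^-=[-0.6376, 0.2380]  P^-=[0.6869 0.0456; 0.0456 0.5575]  H_jac=[-0.9369 0.3497]  S=[1.1012]  K=[-0.5699; 0.1382]  nu=[-2.3605]  x^+=[0.7078, -0.0883]  P^+=[0.3292 0.1324; 0.1324 0.5365]
step 3: x^-=[0.6680, -0.0883]  P^-=[0.7970 0.3798; 0.3798 0.6865]  H_jac=[0.9914 -0.1311]  S=[1.1564]  K=[0.6402; 0.2478]  nu=[-2.5138]  x^+=[-0.9414, -0.7112]  P^+=[0.3230 0.1964; 0.1964 0.6155]

H_jac[0,1] = -0.1311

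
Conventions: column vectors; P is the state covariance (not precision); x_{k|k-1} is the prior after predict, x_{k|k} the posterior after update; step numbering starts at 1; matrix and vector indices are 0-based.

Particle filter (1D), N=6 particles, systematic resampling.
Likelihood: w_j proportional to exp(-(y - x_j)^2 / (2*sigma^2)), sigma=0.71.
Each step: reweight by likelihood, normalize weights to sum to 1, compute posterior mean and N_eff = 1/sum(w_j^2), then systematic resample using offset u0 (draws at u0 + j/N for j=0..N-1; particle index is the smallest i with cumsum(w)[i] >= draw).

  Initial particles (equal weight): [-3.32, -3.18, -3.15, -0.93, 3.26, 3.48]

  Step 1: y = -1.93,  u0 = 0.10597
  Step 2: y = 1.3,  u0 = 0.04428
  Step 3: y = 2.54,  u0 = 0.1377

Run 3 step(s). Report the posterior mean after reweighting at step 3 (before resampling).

step 1: w=[0.1535, 0.2214, 0.2383, 0.3868, 0.0000, 0.0000]  mean=-2.3240  Neff=3.5843  idx=[0, 1, 2, 2, 3, 3]
step 2: w=[0.0000, 0.0000, 0.0000, 0.0000, 0.5000, 0.5000]  mean=-0.9300  Neff=2.0000  idx=[4, 4, 4, 5, 5, 5]
step 3: w=[0.1667, 0.1667, 0.1667, 0.1667, 0.1667, 0.1667]  mean=-0.9300  Neff=6.0000  idx=[0, 1, 2, 3, 4, 5]

post_mean = -0.9300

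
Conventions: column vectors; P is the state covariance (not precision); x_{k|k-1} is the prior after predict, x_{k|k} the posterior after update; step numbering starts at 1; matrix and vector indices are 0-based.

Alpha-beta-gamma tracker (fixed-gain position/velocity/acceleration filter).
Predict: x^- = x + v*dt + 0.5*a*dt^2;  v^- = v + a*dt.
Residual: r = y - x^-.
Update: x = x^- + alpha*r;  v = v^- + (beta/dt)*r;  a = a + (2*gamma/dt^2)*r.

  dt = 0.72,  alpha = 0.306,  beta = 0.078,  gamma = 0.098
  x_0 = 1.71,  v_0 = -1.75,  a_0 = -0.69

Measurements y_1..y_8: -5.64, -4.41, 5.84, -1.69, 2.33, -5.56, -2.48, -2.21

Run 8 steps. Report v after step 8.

step 1: x_pred=0.2712  r=-5.9112  x^+=-1.5377  v^+=-2.8872  a^+=-2.9249
step 2: x_pred=-4.3746  r=-0.0354  x^+=-4.3854  v^+=-4.9970  a^+=-2.9383
step 3: x_pred=-8.7448  r=14.5848  x^+=-4.2819  v^+=-5.5325  a^+=2.5760
step 4: x_pred=-7.5976  r=5.9076  x^+=-5.7899  v^+=-3.0378  a^+=4.8096
step 5: x_pred=-6.7305  r=9.0605  x^+=-3.9580  v^+=1.4066  a^+=8.2352
step 6: x_pred=-0.8106  r=-4.7494  x^+=-2.2639  v^+=6.8215  a^+=6.4395
step 7: x_pred=4.3167  r=-6.7967  x^+=2.2369  v^+=10.7216  a^+=3.8698
step 8: x_pred=10.9595  r=-13.1695  x^+=6.9297  v^+=12.0812  a^+=-1.1094

v_post = 12.0812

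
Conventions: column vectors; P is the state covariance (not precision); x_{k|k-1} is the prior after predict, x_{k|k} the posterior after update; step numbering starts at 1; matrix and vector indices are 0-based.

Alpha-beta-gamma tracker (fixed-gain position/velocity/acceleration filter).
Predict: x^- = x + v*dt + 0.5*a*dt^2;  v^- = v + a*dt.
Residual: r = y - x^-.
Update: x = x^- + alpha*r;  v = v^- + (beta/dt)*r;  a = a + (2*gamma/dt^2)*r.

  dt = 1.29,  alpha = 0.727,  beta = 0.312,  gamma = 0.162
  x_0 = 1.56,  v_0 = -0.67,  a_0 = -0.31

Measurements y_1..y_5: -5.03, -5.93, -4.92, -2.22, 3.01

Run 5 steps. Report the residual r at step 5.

step 1: x_pred=0.4378  r=-5.4678  x^+=-3.5373  v^+=-2.3923  a^+=-1.3746
step 2: x_pred=-7.7671  r=1.8371  x^+=-6.4315  v^+=-3.7212  a^+=-1.0169
step 3: x_pred=-12.0780  r=7.1580  x^+=-6.8741  v^+=-3.3018  a^+=0.3768
step 4: x_pred=-10.8199  r=8.5999  x^+=-4.5678  v^+=-0.7357  a^+=2.0512
step 5: x_pred=-3.8102  r=6.8202  x^+=1.1481  v^+=3.5598  a^+=3.3791

resid = 6.8202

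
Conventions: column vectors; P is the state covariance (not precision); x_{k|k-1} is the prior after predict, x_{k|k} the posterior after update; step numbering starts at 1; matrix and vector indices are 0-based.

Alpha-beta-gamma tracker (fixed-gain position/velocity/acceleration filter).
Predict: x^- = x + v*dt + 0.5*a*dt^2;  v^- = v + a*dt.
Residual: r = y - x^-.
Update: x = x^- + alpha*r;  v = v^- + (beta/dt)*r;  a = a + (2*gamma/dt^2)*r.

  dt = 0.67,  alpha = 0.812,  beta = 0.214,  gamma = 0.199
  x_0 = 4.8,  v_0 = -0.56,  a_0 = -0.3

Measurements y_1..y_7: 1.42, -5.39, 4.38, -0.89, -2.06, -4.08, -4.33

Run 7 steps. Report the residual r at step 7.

resid = -3.0167

step 1: x_pred=4.3575  r=-2.9375  x^+=1.9722  v^+=-1.6992  a^+=-2.9044
step 2: x_pred=0.1819  r=-5.5719  x^+=-4.3425  v^+=-5.4248  a^+=-7.8445
step 3: x_pred=-9.7378  r=14.1178  x^+=1.7258  v^+=-6.1714  a^+=4.6726
step 4: x_pred=-1.3602  r=0.4702  x^+=-0.9784  v^+=-2.8906  a^+=5.0895
step 5: x_pred=-1.7727  r=-0.2873  x^+=-2.0060  v^+=0.4276  a^+=4.8348
step 6: x_pred=-0.6343  r=-3.4457  x^+=-3.4322  v^+=2.5664  a^+=1.7798
step 7: x_pred=-1.3133  r=-3.0167  x^+=-3.7629  v^+=2.7953  a^+=-0.8949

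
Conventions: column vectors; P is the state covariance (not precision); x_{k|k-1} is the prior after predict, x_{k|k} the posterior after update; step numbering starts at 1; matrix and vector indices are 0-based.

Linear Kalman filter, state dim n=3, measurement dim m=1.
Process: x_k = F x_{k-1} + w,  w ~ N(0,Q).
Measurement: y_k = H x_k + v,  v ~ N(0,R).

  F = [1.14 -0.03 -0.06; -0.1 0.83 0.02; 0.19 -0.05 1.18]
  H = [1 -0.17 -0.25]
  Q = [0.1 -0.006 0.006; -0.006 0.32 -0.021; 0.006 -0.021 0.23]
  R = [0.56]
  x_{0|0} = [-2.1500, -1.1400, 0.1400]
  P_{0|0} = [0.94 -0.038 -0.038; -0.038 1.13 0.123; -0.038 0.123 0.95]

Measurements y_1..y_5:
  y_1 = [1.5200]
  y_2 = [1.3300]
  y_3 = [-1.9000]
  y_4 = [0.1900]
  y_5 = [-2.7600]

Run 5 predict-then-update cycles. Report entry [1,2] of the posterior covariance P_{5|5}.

step 1: x^-=[-2.4252, -0.7284, -0.1863]  P^-=[1.3343 -0.1858 0.0918; -0.1858 1.1188 0.0552; 0.0918 0.0552 1.5587]  S=[2.0460]  K=[0.6564; -0.1905; -0.1502]  nu=[3.7748]  x^+=[0.0524, -1.4475, -0.7533]  P^+=[0.4528 0.0700 0.2935; 0.0700 1.0445 -0.0034; 0.2935 -0.0034 1.5126]
step 2: x^-=[0.1484, -1.2218, -0.8065]  P^-=[0.6499 -0.0103 0.3857; -0.0103 1.0318 -0.0627; 0.3857 -0.0627 2.4857]  S=[1.2005]  K=[0.4626; -0.1417; -0.1875]  nu=[0.7723]  x^+=[0.5056, -1.3312, -0.9513]  P^+=[0.3931 0.0683 0.4898; 0.0683 1.0077 -0.0946; 0.4898 -0.0946 2.4435]
step 3: x^-=[0.6734, -1.1745, -0.9599]  P^-=[0.5486 0.0049 0.5717; 0.0049 1.0027 -0.1500; 0.5717 -0.1500 3.8785]  S=[1.0797]  K=[0.3749; -0.1186; -0.3449]  nu=[-3.0131]  x^+=[-0.4562, -0.8170, 0.0794]  P^+=[0.3968 0.0529 0.7114; 0.0529 0.9875 -0.1941; 0.7114 -0.1941 3.7501]
step 4: x^-=[-0.5004, -0.6309, 0.0478]  P^-=[0.5284 0.0002 0.7797; 0.0002 0.9877 -0.2436; 0.7797 -0.2436 5.8093]  S=[1.0694]  K=[0.3118; -0.0999; -0.5902]  nu=[0.5951]  x^+=[-0.3148, -0.6904, -0.3034]  P^+=[0.4244 0.0335 0.9765; 0.0335 0.9770 -0.3066; 0.9765 -0.3066 5.4367]
step 5: x^-=[-0.3200, -0.5476, -0.3833]  P^-=[0.5351 -0.0099 1.0248; -0.0099 0.9798 -0.3474; 1.0248 -0.3474 8.2913]  S=[1.1030]  K=[0.2543; -0.0812; -0.8966]  nu=[-2.6289]  x^+=[-0.9886, -0.3341, 1.9738]  P^+=[0.4637 0.0129 1.2763; 0.0129 0.9725 -0.4277; 1.2763 -0.4277 7.4046]

P_post[1,2] = -0.4277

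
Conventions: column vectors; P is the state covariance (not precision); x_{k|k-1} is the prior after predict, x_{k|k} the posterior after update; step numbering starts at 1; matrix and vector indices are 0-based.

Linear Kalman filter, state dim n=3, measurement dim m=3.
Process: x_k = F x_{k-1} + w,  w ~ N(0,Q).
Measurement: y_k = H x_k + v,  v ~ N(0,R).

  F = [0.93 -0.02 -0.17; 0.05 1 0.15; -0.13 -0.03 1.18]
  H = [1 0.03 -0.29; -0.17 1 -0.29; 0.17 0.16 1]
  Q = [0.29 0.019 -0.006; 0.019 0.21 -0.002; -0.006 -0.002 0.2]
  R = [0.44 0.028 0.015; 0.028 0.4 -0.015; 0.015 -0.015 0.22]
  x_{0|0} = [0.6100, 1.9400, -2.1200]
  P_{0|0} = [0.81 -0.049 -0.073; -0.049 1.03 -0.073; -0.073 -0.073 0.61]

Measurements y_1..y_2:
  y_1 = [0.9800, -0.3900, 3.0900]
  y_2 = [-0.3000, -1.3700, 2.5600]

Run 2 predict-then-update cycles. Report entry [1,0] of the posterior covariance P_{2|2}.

P_post[1,0] = 0.0304

step 1: x^-=[0.8889, 1.6525, -2.6391]  P^-=[1.0330 -0.0219 -0.3048; -0.0219 1.2279 -0.0124; -0.3048 -0.0124 1.0912]  S=[1.7416 0.0362 -0.4131; 0.0362 1.7341 -0.1130; -0.4131 -0.1130 1.2636]  K=[0.6706 -0.0699 0.1080; 0.0485 0.7258 0.2234; -0.1759 -0.1070 0.7539]  nu=[-0.7238, -2.6567, 5.3136]  x^+=[1.1630, 0.8763, 1.7781]  P^+=[0.2881 0.0326 -0.0193; 0.0326 0.2901 -0.0130; -0.0193 -0.0130 0.1702]
step 2: x^-=[0.7618, 1.2011, 1.9207]  P^-=[0.5491 0.0522 -0.0970; 0.0522 0.5037 -0.0027; -0.0970 -0.0027 0.4492]  S=[1.0867 0.0637 -0.1031; 0.0637 0.9317 -0.0544; -0.1031 -0.0544 0.6669]  K=[0.5435 -0.0460 0.0873; 0.0483 0.5393 0.1815; -0.1459 -0.0789 0.6191]  nu=[-0.5408, -1.8846, 0.3176]  x^+=[0.5822, 0.2162, 2.3450]  P^+=[0.2335 0.0304 -0.0165; 0.0304 0.2174 -0.0074; -0.0165 -0.0074 0.1392]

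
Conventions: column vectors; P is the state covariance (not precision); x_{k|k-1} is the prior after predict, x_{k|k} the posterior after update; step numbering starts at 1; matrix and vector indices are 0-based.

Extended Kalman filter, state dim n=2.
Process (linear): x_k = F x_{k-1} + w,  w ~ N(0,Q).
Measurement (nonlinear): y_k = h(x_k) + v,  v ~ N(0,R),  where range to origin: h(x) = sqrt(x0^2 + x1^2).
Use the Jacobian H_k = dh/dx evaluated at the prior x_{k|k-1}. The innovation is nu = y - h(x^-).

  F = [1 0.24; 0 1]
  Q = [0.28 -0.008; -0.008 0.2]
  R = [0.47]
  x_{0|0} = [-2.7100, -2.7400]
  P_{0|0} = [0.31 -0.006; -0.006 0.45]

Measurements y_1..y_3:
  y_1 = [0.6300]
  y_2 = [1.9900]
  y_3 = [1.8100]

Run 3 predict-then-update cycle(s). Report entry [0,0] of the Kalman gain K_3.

step 1: x^-=[-3.3676, -2.7400]  P^-=[0.6130 0.0940; 0.0940 0.6500]  H_jac=[-0.7757 -0.6311]  S=[1.1898]  K=[-0.4495; -0.4061]  nu=[-3.7115]  x^+=[-1.6992, -1.2329]  P^+=[0.3726 -0.1232; -0.1232 0.4538]
step 2: x^-=[-1.9951, -1.2329]  P^-=[0.6196 -0.0223; -0.0223 0.6538]  H_jac=[-0.8507 -0.5257]  S=[1.0791]  K=[-0.4776; -0.3009]  nu=[-0.3553]  x^+=[-1.8254, -1.1260]  P^+=[0.3735 -0.1774; -0.1774 0.5561]
step 3: x^-=[-2.0956, -1.1260]  P^-=[0.6004 -0.0519; -0.0519 0.7561]  H_jac=[-0.8809 -0.4733]  S=[1.0620]  K=[-0.4749; -0.2939]  nu=[-0.5690]  x^+=[-1.8254, -0.9587]  P^+=[0.3609 -0.2001; -0.2001 0.6643]

K[0,0] = -0.4749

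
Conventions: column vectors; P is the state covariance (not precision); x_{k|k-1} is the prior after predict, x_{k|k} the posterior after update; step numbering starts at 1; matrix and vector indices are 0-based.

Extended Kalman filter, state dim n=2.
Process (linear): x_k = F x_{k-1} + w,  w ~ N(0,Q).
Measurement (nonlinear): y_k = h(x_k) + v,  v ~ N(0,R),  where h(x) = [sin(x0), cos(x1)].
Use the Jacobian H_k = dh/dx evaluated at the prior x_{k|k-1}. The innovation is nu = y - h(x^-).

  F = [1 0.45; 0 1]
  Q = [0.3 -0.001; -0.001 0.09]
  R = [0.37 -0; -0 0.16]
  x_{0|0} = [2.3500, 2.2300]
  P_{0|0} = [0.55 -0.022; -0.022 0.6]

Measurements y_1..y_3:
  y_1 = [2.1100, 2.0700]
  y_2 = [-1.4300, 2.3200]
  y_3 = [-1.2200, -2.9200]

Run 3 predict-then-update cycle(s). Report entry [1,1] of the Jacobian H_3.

H_jac[1,1] = -0.1678

step 1: x^-=[3.3535, 2.2300]  P^-=[0.9517 0.2470; 0.2470 0.6900]  H_jac=[-0.9776 0.0000; 0.0000 -0.7905]  S=[1.2796 0.1909; 0.1909 0.5912]  K=[-0.7121 -0.1003; -0.0537 -0.9053]  nu=[2.3203, 2.6825]  x^+=[1.4319, -0.3230]  P^+=[0.2695 0.0203; 0.0203 0.1832]
step 2: x^-=[1.2866, -0.3230]  P^-=[0.6249 0.1018; 0.1018 0.2732]  H_jac=[0.2804 0.0000; 0.0000 0.3175]  S=[0.4191 0.0091; 0.0091 0.1875]  K=[0.4148 0.1522; 0.0581 0.4597]  nu=[-2.3899, 1.3717]  x^+=[0.5041, 0.1686]  P^+=[0.5473 0.0767; 0.0767 0.2317]
step 3: x^-=[0.5800, 0.1686]  P^-=[0.9633 0.1800; 0.1800 0.3217]  H_jac=[0.8365 0.0000; 0.0000 -0.1678]  S=[1.0440 -0.0253; -0.0253 0.1691]  K=[0.7703 -0.0636; 0.1370 -0.2989]  nu=[-1.7680, -3.9058]  x^+=[-0.5336, 1.0937]  P^+=[0.3407 0.0606; 0.0606 0.2849]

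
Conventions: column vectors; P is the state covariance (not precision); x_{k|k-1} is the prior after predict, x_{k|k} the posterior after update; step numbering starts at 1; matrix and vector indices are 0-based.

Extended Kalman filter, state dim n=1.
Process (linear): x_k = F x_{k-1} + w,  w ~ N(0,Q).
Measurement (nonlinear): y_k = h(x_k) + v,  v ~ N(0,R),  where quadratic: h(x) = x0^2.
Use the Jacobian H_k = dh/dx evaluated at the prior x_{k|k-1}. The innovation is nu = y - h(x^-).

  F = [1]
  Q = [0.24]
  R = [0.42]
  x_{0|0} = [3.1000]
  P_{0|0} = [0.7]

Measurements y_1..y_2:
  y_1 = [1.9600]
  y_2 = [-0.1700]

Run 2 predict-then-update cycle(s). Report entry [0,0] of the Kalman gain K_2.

step 1: x^-=[3.1000]  P^-=[0.9400]  H_jac=[6.2000]  S=[36.5536]  K=[0.1594]  nu=[-7.6500]  x^+=[1.8803]  P^+=[0.0108]
step 2: x^-=[1.8803]  P^-=[0.2508]  H_jac=[3.7606]  S=[3.9669]  K=[0.2378]  nu=[-3.7056]  x^+=[0.9993]  P^+=[0.0266]

K[0,0] = 0.2378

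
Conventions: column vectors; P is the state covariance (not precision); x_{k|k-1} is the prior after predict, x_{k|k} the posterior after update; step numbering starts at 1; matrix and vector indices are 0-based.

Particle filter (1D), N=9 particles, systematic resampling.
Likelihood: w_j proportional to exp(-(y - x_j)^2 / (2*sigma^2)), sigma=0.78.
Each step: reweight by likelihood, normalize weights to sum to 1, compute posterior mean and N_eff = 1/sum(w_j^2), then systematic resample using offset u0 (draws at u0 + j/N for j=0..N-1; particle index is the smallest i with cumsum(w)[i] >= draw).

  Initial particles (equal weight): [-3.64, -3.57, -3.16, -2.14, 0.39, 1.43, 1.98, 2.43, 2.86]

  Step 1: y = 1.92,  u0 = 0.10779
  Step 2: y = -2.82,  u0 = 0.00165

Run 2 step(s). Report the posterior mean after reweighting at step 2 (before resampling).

post_mean = 1.4439

step 1: w=[0.0000, 0.0000, 0.0000, 0.0000, 0.0449, 0.2522, 0.3063, 0.2481, 0.1486]  mean=2.0124  Neff=4.1146  idx=[5, 5, 6, 6, 6, 7, 7, 8, 8]
step 2: w=[0.4876, 0.4876, 0.0082, 0.0082, 0.0082, 0.0002, 0.0002, 0.0000, 0.0000]  mean=1.4439  Neff=2.1024  idx=[0, 0, 0, 0, 0, 1, 1, 1, 1]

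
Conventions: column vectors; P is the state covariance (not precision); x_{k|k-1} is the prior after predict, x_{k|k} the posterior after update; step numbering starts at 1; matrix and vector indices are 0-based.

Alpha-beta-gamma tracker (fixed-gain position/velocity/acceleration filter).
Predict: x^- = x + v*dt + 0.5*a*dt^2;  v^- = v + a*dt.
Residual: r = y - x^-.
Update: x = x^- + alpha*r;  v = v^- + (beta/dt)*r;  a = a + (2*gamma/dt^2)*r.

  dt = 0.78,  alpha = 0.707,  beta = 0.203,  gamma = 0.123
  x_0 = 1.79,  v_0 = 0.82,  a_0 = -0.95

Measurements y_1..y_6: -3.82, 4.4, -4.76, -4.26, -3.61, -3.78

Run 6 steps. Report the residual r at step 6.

resid = 3.9635

step 1: x_pred=2.1406  r=-5.9606  x^+=-2.0735  v^+=-1.4723  a^+=-3.3601
step 2: x_pred=-4.2441  r=8.6441  x^+=1.8673  v^+=-1.8435  a^+=0.1350
step 3: x_pred=0.4704  r=-5.2304  x^+=-3.2275  v^+=-3.0994  a^+=-1.9798
step 4: x_pred=-6.2473  r=1.9873  x^+=-4.8423  v^+=-4.1265  a^+=-1.1763
step 5: x_pred=-8.4188  r=4.8088  x^+=-5.0190  v^+=-3.7925  a^+=0.7681
step 6: x_pred=-7.7435  r=3.9635  x^+=-4.9413  v^+=-2.1619  a^+=2.3707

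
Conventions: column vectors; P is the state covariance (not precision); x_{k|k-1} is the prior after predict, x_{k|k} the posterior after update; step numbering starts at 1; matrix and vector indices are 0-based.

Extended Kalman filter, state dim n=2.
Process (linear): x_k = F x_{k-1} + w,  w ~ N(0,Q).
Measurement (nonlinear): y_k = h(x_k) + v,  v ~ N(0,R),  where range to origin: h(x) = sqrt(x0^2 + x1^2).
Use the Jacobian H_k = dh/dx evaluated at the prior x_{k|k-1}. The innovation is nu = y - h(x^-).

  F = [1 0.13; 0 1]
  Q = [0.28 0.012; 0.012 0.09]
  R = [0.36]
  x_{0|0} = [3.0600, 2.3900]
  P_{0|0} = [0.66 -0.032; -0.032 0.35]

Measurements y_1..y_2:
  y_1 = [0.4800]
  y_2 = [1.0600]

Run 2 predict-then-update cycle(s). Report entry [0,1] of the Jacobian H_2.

step 1: x^-=[3.3707, 2.3900]  P^-=[0.9376 0.0255; 0.0255 0.4400]  H_jac=[0.8157 0.5784]  S=[1.1552]  K=[0.6749; 0.2383]  nu=[-3.6520]  x^+=[0.9061, 1.5197]  P^+=[0.4115 -0.1603; -0.1603 0.3744]
step 2: x^-=[1.1036, 1.5197]  P^-=[0.6561 -0.0996; -0.0996 0.4644]  H_jac=[0.5876 0.8091]  S=[0.7959]  K=[0.3832; 0.3986]  nu=[-0.8181]  x^+=[0.7902, 1.1936]  P^+=[0.5393 -0.2212; -0.2212 0.3380]

H_jac[0,1] = 0.8091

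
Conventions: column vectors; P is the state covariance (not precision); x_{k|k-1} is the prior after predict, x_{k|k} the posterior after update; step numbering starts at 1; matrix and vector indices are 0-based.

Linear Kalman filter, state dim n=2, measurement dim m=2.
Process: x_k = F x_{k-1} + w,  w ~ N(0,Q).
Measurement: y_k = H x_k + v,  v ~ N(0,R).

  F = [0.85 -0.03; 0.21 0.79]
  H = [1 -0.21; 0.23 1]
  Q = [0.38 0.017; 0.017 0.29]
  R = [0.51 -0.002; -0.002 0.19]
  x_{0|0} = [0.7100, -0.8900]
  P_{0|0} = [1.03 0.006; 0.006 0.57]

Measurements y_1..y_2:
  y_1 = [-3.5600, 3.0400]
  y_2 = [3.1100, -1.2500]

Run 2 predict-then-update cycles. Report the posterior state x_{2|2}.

x_post = [0.6637, -0.4365]

step 1: x^-=[0.6302, -0.5540]  P^-=[1.1244 0.1913; 0.1913 0.6932]  S=[1.5846 0.2931; 0.2931 1.0306]  K=[0.6370 0.2554; -0.1092 0.7463]  nu=[-4.3065, 3.4491]  x^+=[-1.2321, 2.4902]  P^+=[0.3189 -0.0261; -0.0261 0.1480]
step 2: x^-=[-1.1220, 1.7085]  P^-=[0.6118 0.0531; 0.0531 0.3878]  S=[1.1167 0.1078; 0.1078 0.6346]  K=[0.5169 0.2176; -0.0877 0.6452]  nu=[4.5907, -2.7004]  x^+=[0.6637, -0.4365]  P^+=[0.2592 -0.0193; -0.0193 0.1272]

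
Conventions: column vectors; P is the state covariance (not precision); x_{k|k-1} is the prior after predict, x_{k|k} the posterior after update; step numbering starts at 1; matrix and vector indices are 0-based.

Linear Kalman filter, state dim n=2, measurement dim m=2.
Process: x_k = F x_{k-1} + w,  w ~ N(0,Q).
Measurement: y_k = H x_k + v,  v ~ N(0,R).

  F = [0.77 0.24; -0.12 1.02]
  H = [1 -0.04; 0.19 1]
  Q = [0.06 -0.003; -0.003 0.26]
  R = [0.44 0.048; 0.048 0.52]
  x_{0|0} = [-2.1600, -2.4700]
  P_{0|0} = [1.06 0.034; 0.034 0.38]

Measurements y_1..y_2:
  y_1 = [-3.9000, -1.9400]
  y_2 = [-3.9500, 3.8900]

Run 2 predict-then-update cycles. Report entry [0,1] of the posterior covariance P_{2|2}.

step 1: x^-=[-2.2560, -2.2602]  P^-=[0.7229 0.0178; 0.0178 0.6623]  S=[1.1626 0.1765; 0.1765 1.2152]  K=[0.6154 0.0383; -0.0927 0.5613]  nu=[-1.7344, 0.7488]  x^+=[-3.2947, -1.6791]  P^+=[0.2725 -0.0023; -0.0023 0.2879]
step 2: x^-=[-2.9399, -1.3173]  P^-=[0.2373 0.0405; 0.0405 0.5640]  S=[0.6750 0.1107; 0.1107 1.1079]  K=[0.3421 0.0431; -0.0590 0.5219]  nu=[-1.0628, 5.7659]  x^+=[-3.0551, 1.7545]  P^+=[0.1530 0.0098; 0.0098 0.2667]

P_post[0,1] = 0.0098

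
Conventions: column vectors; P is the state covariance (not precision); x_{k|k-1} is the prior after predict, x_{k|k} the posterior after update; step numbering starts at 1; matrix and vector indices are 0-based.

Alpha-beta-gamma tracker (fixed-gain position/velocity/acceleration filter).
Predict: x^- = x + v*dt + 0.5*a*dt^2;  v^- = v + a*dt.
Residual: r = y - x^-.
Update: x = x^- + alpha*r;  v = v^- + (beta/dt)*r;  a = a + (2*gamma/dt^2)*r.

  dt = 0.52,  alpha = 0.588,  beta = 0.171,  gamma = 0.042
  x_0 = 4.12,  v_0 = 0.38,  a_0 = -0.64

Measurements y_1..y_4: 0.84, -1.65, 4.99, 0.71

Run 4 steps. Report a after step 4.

a_post = -0.4666

step 1: x_pred=4.2311  r=-3.3911  x^+=2.2371  v^+=-1.0679  a^+=-1.6934
step 2: x_pred=1.4528  r=-3.1028  x^+=-0.3716  v^+=-2.9689  a^+=-2.6573
step 3: x_pred=-2.2747  r=7.2647  x^+=1.9969  v^+=-1.9617  a^+=-0.4005
step 4: x_pred=0.9227  r=-0.2127  x^+=0.7976  v^+=-2.2400  a^+=-0.4666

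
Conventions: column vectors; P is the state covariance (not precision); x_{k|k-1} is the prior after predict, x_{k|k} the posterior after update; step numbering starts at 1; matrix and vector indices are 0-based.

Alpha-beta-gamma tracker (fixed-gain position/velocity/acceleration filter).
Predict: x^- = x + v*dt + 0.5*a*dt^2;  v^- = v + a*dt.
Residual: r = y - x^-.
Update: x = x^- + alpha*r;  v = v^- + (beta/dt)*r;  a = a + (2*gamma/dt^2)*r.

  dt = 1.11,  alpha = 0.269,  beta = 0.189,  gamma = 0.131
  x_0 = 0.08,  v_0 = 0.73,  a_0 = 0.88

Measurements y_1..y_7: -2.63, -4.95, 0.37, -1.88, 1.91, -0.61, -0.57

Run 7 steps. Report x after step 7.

step 1: x_pred=1.4324  r=-4.0624  x^+=0.3396  v^+=1.0151  a^+=0.0161
step 2: x_pred=1.4763  r=-6.4263  x^+=-0.2524  v^+=-0.0612  a^+=-1.3504
step 3: x_pred=-1.1522  r=1.5222  x^+=-0.7427  v^+=-1.3009  a^+=-1.0267
step 4: x_pred=-2.8193  r=0.9393  x^+=-2.5666  v^+=-2.2806  a^+=-0.8270
step 5: x_pred=-5.6076  r=7.5176  x^+=-3.5853  v^+=-1.9186  a^+=0.7716
step 6: x_pred=-5.2396  r=4.6296  x^+=-3.9942  v^+=-0.2738  a^+=1.7561
step 7: x_pred=-3.2163  r=2.6463  x^+=-2.5045  v^+=2.1260  a^+=2.3188

x_post = -2.5045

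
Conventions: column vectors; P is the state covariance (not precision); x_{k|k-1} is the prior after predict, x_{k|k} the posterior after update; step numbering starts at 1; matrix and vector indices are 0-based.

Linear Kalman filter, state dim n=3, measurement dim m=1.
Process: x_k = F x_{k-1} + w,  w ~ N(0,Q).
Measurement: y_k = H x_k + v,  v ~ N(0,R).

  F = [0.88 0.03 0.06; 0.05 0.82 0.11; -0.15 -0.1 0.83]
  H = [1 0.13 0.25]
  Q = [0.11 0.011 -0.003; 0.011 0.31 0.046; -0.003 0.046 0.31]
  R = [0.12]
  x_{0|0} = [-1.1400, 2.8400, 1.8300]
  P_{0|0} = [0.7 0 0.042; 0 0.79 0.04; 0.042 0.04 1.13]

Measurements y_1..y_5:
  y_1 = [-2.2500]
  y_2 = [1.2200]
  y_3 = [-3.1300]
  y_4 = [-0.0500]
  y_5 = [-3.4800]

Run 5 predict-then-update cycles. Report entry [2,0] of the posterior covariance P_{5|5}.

P_post[2,0] = -0.1693

step 1: x^-=[-0.8082, 2.4731, 1.4059]  P^-=[0.6614 0.0750 -0.0104; 0.0750 0.8643 0.1070; -0.0104 0.1070 1.0950]  S=[0.8857]  K=[0.7548; 0.2417; 0.3130]  nu=[-2.1148]  x^+=[-2.4045, 1.9619, 0.7440]  P^+=[0.1568 -0.0866 -0.2197; -0.0866 0.8126 0.0400; -0.2197 0.0400 1.0082]
step 2: x^-=[-2.0125, 1.5704, 0.7820]  P^-=[0.2081 -0.0379 -0.1256; -0.0379 0.8666 0.1026; -0.1256 0.1026 1.0617]  S=[0.3431]  K=[0.5007; 0.2926; 0.4463]  nu=[2.8328]  x^+=[-0.5942, 2.3993, 2.0462]  P^+=[0.1221 -0.0882 -0.2023; -0.0882 0.8373 0.0578; -0.2023 0.0578 0.9934]
step 3: x^-=[-0.3281, 2.1628, 1.5475]  P^-=[0.1831 -0.0374 -0.1089; -0.0374 0.8863 0.1121; -0.1089 0.1121 1.0436]  S=[0.3264]  K=[0.4626; 0.3242; 0.5104]  nu=[-3.4699]  x^+=[-1.9334, 1.0377, -0.2235]  P^+=[0.1132 -0.0864 -0.1859; -0.0864 0.8520 0.0580; -0.1859 0.0580 0.9585]
step 4: x^-=[-1.6837, 0.7297, 0.0007]  P^-=[0.1779 -0.0347 -0.0978; -0.0347 0.8961 0.1081; -0.0978 0.1081 1.0155]  S=[0.3256]  K=[0.4574; 0.3342; 0.5224]  nu=[1.5386]  x^+=[-0.9799, 1.2439, 0.8045]  P^+=[0.1098 -0.0845 -0.1756; -0.0845 0.8597 0.0512; -0.1756 0.0512 0.9266]
step 5: x^-=[-0.7767, 1.0595, 0.6903]  P^-=[0.1763 -0.0328 -0.0918; -0.0328 0.8999 0.1000; -0.0918 0.1000 0.9921]  S=[0.3256]  K=[0.4579; 0.3353; 0.5197]  nu=[-3.0136]  x^+=[-2.1566, 0.0489, -0.8758]  P^+=[0.1080 -0.0828 -0.1693; -0.0828 0.8633 0.0433; -0.1693 0.0433 0.9042]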